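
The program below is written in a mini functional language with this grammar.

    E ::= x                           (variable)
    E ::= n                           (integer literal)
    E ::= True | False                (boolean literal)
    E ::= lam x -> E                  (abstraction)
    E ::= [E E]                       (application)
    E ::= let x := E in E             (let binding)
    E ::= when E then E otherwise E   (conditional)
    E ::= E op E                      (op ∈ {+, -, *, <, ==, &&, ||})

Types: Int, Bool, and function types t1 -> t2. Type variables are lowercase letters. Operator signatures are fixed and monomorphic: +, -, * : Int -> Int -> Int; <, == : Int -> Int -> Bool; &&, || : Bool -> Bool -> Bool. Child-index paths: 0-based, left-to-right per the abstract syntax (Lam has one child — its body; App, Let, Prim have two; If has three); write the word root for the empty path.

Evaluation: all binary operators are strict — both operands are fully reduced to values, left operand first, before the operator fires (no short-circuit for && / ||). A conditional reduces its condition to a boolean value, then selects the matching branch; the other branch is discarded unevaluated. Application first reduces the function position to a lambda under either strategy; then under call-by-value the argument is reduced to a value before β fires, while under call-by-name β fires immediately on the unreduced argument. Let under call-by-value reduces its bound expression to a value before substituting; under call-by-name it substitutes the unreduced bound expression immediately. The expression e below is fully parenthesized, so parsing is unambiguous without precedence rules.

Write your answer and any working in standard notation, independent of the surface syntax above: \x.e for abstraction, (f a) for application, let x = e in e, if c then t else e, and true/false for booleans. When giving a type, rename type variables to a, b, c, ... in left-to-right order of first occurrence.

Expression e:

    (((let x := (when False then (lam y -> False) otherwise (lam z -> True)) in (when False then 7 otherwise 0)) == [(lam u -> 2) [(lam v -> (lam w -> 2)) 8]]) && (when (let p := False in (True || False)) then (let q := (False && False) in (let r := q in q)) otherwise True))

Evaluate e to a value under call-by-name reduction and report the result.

Trace:
step 0: (((let x = (if false then (\y.false) else (\z.true)) in (if false then 7 else 0)) == ((\u.2) ((\v.(\w.2)) 8))) && (if (let p = false in (true || false)) then (let q = (false && false) in (let r = q in q)) else true))
step 1: [let@0.0] (((if false then 7 else 0) == ((\u.2) ((\v.(\w.2)) 8))) && (if (let p = false in (true || false)) then (let q = (false && false) in (let r = q in q)) else true))
step 2: [if@0.0] ((0 == ((\u.2) ((\v.(\w.2)) 8))) && (if (let p = false in (true || false)) then (let q = (false && false) in (let r = q in q)) else true))
step 3: [beta@0.1] ((0 == 2) && (if (let p = false in (true || false)) then (let q = (false && false) in (let r = q in q)) else true))
step 4: [delta@0] (false && (if (let p = false in (true || false)) then (let q = (false && false) in (let r = q in q)) else true))
step 5: [let@1.0] (false && (if (true || false) then (let q = (false && false) in (let r = q in q)) else true))
step 6: [delta@1.0] (false && (if true then (let q = (false && false) in (let r = q in q)) else true))
step 7: [if@1] (false && (let q = (false && false) in (let r = q in q)))
step 8: [let@1] (false && (let r = (false && false) in (false && false)))
step 9: [let@1] (false && (false && false))
step 10: [delta@1] (false && false)
step 11: [delta@root] false

Answer: false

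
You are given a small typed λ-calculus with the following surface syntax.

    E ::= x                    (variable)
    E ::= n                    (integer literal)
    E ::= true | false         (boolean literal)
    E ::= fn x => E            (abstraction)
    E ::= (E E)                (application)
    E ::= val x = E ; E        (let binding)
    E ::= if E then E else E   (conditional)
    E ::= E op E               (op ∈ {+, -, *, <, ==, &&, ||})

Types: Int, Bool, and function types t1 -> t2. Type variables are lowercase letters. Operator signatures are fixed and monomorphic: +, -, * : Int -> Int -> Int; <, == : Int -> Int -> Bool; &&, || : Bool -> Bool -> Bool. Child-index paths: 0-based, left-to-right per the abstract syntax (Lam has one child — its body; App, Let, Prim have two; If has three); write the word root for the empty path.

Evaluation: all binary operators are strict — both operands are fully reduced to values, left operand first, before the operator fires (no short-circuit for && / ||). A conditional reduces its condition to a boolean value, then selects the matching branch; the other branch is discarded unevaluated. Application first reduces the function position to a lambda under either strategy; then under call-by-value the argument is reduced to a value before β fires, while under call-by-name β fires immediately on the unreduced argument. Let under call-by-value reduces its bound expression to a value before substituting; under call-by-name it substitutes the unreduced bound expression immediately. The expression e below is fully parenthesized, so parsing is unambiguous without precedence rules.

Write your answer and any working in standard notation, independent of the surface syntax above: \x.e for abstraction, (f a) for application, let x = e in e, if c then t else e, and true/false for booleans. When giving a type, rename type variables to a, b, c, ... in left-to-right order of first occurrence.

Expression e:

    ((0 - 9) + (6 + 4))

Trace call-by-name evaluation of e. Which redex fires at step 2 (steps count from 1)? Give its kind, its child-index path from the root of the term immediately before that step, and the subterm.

Derivation:
step 0: ((0 - 9) + (6 + 4))
step 1: [delta@0] (-9 + (6 + 4))
step 2: [delta@1] (-9 + 10)

Answer: delta at 1 : (6 + 4)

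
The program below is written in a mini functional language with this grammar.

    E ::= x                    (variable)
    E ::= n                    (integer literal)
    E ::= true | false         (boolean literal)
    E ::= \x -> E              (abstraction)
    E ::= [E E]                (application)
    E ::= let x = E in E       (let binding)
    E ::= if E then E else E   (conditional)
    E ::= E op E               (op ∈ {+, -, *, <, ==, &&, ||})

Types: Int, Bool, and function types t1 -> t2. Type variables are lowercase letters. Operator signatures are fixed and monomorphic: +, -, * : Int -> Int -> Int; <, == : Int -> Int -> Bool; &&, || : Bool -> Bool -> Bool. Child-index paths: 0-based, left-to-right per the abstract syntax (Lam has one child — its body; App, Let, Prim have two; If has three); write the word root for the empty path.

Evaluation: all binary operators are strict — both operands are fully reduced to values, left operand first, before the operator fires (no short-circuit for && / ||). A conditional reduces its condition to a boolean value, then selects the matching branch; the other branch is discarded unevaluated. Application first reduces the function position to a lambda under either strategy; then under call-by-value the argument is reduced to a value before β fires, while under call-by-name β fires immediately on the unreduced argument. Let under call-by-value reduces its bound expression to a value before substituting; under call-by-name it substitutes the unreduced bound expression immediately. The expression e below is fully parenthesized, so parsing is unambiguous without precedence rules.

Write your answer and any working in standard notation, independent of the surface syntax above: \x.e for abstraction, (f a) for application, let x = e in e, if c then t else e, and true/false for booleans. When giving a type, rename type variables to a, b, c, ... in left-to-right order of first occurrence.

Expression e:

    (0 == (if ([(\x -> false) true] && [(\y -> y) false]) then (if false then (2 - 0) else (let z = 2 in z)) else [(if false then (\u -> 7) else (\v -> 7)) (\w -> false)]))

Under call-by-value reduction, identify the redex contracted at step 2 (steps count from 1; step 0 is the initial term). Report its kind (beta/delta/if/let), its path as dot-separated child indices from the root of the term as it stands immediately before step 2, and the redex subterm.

Answer: beta at 1.0.1 : ((\y.y) false)

Derivation:
step 0: (0 == (if (((\x.false) true) && ((\y.y) false)) then (if false then (2 - 0) else (let z = 2 in z)) else ((if false then (\u.7) else (\v.7)) (\w.false))))
step 1: [beta@1.0.0] (0 == (if (false && ((\y.y) false)) then (if false then (2 - 0) else (let z = 2 in z)) else ((if false then (\u.7) else (\v.7)) (\w.false))))
step 2: [beta@1.0.1] (0 == (if (false && false) then (if false then (2 - 0) else (let z = 2 in z)) else ((if false then (\u.7) else (\v.7)) (\w.false))))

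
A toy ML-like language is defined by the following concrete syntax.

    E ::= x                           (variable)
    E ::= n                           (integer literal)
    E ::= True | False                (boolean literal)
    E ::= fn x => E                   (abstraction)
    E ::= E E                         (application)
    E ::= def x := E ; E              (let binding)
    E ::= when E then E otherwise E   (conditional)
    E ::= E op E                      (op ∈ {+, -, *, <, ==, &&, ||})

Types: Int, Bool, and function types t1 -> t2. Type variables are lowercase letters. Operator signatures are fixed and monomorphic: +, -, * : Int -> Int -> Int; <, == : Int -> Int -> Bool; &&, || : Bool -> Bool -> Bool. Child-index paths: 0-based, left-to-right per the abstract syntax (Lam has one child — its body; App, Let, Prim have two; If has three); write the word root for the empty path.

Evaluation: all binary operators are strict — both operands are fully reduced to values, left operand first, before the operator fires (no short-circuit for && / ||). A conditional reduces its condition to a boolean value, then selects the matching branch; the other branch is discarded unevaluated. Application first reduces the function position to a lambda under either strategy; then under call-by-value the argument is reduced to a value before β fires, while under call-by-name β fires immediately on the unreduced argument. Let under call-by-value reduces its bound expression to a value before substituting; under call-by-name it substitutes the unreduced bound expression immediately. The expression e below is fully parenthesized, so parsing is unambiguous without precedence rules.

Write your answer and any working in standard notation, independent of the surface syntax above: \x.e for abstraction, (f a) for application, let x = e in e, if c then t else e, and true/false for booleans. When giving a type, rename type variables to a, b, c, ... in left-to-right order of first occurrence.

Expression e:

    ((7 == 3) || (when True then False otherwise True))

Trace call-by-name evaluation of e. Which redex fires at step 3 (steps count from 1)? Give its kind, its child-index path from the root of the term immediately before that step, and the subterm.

Answer: delta at root : (false || false)

Working:
step 0: ((7 == 3) || (if true then false else true))
step 1: [delta@0] (false || (if true then false else true))
step 2: [if@1] (false || false)
step 3: [delta@root] false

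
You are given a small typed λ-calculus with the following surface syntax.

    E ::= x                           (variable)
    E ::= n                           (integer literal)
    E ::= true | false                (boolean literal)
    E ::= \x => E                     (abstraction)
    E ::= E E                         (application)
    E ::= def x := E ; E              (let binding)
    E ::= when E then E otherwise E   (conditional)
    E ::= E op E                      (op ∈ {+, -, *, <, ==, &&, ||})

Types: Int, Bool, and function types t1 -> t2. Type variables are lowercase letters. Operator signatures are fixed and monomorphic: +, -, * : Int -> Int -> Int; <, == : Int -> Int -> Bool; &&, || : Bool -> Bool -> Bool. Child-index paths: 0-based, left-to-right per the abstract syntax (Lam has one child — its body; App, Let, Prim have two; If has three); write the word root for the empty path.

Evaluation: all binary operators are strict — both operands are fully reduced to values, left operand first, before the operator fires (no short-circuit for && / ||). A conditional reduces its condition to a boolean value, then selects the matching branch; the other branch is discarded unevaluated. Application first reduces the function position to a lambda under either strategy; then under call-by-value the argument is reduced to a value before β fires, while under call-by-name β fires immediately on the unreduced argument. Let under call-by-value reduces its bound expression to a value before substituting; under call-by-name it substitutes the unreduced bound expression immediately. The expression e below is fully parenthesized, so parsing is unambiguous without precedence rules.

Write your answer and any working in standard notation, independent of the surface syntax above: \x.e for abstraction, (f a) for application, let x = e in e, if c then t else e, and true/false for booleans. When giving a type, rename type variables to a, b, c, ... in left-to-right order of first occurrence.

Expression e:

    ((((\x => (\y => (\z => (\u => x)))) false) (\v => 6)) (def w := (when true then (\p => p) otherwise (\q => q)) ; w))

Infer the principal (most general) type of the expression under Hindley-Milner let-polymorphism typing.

Answer: a -> Bool

Trace:
x : a
\u._ : d -> a
\z._ : c -> d -> a
\y._ : b -> c -> d -> a
\x._ : a -> b -> c -> d -> a
  unify a -> b -> c -> d -> a ~ Bool -> e
  unify a ~ Bool
  unify b -> c -> d -> Bool ~ e
_ _ : b -> c -> d -> Bool
\v._ : f -> Int
  unify b -> c -> d -> Bool ~ (f -> Int) -> g
  unify b ~ f -> Int
  unify c -> d -> Bool ~ g
_ _ : c -> d -> Bool
  unify Bool ~ Bool
p : h
\p._ : h -> h
q : i
\q._ : i -> i
  unify h -> h ~ i -> i
  unify h ~ i
  unify i ~ i
let w : forall. i -> i
w : j -> j
  unify c -> d -> Bool ~ (j -> j) -> k
  unify c ~ j -> j
  unify d -> Bool ~ k
_ _ : d -> Bool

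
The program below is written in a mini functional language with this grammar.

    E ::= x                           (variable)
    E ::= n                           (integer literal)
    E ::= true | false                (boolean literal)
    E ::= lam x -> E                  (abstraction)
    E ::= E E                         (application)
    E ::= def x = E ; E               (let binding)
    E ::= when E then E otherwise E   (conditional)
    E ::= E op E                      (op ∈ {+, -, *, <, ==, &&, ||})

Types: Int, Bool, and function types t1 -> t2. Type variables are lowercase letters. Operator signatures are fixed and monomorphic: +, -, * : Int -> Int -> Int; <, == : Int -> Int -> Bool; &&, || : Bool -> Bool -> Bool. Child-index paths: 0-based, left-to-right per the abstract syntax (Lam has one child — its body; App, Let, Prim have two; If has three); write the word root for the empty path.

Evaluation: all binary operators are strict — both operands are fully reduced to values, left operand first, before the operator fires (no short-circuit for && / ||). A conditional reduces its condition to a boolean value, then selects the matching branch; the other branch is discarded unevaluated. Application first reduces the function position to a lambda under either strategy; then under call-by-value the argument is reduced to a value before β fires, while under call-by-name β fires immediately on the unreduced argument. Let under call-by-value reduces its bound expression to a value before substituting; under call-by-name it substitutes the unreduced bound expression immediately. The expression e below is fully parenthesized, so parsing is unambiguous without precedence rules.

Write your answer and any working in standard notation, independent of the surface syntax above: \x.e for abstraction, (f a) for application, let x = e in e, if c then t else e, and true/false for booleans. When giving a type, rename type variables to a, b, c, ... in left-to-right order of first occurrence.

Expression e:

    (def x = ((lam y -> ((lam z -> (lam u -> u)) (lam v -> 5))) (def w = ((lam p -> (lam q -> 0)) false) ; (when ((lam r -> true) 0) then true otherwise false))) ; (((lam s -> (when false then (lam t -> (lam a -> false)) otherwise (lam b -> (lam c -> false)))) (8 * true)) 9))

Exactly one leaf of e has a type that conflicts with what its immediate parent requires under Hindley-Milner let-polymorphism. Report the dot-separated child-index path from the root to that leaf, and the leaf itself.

Answer: 1.0.1.1 : true

Derivation:
u : c
\u._ : c -> c
\z._ : b -> c -> c
\v._ : d -> Int
  unify b -> c -> c ~ (d -> Int) -> e
  unify b ~ d -> Int
  unify c -> c ~ e
_ _ : c -> c
\y._ : a -> c -> c
\q._ : g -> Int
\p._ : f -> g -> Int
  unify f -> g -> Int ~ Bool -> h
  unify f ~ Bool
  unify g -> Int ~ h
_ _ : g -> Int
let w : forall. g -> Int
\r._ : i -> Bool
  unify i -> Bool ~ Int -> j
  unify i ~ Int
  unify Bool ~ j
_ _ : Bool
  unify Bool ~ Bool
  unify Bool ~ Bool
  unify a -> c -> c ~ Bool -> k
  unify a ~ Bool
  unify c -> c ~ k
_ _ : c -> c
let x : forall. c -> c
  unify Bool ~ Bool
\a._ : n -> Bool
\t._ : m -> n -> Bool
\c._ : p -> Bool
\b._ : o -> p -> Bool
  unify m -> n -> Bool ~ o -> p -> Bool
  unify m ~ o
  unify n -> Bool ~ p -> Bool
  unify n ~ p
  unify Bool ~ Bool
\s._ : l -> o -> p -> Bool
  unify Int ~ Int
  unify Bool ~ Int
  FAIL: mismatch Bool ~ Int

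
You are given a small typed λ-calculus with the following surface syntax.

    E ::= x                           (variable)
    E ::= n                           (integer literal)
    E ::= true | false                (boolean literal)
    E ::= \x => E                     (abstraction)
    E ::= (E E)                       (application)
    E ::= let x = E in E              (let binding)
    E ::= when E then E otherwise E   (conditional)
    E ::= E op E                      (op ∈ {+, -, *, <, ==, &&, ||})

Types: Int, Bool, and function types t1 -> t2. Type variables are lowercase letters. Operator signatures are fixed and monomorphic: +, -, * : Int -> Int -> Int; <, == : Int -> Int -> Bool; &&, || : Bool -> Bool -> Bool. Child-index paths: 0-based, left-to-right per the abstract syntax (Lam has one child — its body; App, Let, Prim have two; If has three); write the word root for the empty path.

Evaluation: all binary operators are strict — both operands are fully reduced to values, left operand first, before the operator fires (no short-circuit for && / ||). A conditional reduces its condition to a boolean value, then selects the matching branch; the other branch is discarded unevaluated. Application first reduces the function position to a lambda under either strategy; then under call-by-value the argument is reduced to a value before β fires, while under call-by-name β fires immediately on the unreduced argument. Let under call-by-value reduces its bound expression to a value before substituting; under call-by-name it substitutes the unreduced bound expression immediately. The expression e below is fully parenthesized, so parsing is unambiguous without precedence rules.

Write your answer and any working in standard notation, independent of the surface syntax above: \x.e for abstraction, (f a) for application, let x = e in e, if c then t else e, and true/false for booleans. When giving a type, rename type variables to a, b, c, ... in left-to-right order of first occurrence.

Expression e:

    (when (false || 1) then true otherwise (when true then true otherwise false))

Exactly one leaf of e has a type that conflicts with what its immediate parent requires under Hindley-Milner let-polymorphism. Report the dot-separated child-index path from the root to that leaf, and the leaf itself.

Working:
  unify Bool ~ Bool
  unify Int ~ Bool
  FAIL: mismatch Int ~ Bool

Answer: 0.1 : 1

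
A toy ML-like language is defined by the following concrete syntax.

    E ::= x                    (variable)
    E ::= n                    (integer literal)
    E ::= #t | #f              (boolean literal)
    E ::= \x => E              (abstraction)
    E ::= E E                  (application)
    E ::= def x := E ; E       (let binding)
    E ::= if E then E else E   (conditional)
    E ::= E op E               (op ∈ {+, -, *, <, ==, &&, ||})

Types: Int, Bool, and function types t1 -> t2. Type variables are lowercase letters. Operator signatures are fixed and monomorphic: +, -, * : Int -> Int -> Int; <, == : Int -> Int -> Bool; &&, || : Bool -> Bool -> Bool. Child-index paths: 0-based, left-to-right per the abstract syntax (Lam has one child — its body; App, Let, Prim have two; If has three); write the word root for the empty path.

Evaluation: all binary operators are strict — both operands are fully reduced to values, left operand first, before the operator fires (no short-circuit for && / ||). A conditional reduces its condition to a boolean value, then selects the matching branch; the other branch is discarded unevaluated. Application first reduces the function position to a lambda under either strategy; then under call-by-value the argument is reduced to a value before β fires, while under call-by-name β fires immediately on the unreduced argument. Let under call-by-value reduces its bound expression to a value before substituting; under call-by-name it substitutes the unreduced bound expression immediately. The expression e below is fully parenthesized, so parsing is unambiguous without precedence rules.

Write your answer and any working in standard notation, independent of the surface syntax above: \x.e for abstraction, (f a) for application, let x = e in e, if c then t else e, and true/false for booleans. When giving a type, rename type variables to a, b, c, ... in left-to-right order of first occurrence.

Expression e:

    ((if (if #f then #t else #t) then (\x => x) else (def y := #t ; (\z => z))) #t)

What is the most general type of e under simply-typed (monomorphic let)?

Answer: Bool

Derivation:
  unify Bool ~ Bool
  unify Bool ~ Bool
  unify Bool ~ Bool
x : a
\x._ : a -> a
let y : Bool
z : b
\z._ : b -> b
  unify a -> a ~ b -> b
  unify a ~ b
  unify b ~ b
  unify b -> b ~ Bool -> c
  unify b ~ Bool
  unify Bool ~ c
_ _ : Bool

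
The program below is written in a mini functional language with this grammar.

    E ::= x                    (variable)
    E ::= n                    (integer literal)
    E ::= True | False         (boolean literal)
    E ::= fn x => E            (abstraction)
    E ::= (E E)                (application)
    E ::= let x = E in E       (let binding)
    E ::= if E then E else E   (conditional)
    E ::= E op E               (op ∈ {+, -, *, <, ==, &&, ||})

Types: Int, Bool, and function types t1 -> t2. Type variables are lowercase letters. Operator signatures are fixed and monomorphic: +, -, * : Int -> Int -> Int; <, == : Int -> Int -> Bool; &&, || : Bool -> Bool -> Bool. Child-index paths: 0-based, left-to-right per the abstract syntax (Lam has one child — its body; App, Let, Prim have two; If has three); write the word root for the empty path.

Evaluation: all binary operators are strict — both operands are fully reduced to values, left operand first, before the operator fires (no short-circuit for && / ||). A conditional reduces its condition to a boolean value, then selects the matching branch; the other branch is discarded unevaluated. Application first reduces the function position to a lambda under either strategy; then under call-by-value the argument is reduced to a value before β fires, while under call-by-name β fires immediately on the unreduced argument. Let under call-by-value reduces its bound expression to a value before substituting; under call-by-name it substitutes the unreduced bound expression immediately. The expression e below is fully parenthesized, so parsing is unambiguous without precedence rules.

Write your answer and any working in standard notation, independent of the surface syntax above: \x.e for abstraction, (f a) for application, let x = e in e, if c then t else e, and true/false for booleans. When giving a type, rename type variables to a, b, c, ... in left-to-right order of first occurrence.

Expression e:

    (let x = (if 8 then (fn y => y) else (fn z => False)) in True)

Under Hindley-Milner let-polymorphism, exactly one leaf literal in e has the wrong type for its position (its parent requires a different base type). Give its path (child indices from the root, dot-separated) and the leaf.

Answer: 0.0 : 8

Working:
  unify Int ~ Bool
  FAIL: mismatch Int ~ Bool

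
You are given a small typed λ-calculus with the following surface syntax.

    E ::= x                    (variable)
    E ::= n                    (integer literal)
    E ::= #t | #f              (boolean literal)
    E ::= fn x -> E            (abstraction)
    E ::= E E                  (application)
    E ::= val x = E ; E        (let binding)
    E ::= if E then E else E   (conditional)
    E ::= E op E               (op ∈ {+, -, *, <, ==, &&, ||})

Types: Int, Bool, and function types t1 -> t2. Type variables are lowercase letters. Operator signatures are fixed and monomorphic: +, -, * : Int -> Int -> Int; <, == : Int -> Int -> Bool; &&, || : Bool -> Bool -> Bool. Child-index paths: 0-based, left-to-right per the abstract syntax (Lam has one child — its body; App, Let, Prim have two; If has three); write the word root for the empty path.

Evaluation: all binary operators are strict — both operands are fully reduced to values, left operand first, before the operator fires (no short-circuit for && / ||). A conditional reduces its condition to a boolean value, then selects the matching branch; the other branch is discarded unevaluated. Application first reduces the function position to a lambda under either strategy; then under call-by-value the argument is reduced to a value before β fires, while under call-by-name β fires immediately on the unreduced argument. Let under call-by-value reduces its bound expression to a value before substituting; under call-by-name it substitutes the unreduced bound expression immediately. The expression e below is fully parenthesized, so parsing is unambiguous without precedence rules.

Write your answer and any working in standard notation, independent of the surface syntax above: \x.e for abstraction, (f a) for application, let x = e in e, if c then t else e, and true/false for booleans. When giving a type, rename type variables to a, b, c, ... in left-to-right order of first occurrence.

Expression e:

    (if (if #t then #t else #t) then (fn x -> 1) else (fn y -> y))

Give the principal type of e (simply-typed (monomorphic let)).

Answer: Int -> Int

Trace:
  unify Bool ~ Bool
  unify Bool ~ Bool
  unify Bool ~ Bool
\x._ : a -> Int
y : b
\y._ : b -> b
  unify a -> Int ~ b -> b
  unify a ~ b
  unify Int ~ b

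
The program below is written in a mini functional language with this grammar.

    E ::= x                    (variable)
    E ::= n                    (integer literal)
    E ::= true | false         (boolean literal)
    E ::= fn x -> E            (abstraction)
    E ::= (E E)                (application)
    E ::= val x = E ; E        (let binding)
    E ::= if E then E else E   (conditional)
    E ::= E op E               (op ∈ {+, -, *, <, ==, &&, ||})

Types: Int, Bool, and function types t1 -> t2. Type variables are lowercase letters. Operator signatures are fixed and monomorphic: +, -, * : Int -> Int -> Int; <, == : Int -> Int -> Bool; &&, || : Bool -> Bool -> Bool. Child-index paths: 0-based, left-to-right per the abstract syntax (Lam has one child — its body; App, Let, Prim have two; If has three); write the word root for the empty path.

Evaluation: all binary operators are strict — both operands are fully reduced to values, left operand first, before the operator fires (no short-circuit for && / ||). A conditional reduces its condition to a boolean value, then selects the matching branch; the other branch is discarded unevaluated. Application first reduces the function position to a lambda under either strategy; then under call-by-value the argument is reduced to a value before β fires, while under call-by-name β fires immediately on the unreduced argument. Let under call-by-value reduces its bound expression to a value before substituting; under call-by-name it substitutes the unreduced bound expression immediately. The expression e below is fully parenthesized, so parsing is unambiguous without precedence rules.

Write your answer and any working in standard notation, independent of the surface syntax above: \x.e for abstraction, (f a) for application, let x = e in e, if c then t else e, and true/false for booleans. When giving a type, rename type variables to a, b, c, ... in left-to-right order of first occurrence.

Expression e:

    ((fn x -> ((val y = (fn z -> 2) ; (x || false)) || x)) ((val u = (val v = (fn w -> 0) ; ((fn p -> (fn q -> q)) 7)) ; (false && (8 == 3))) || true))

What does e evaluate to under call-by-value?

Derivation:
step 0: ((\x.((let y = (\z.2) in (x || false)) || x)) ((let u = (let v = (\w.0) in ((\p.(\q.q)) 7)) in (false && (8 == 3))) || true))
step 1: [let@1.0.0] ((\x.((let y = (\z.2) in (x || false)) || x)) ((let u = ((\p.(\q.q)) 7) in (false && (8 == 3))) || true))
step 2: [beta@1.0.0] ((\x.((let y = (\z.2) in (x || false)) || x)) ((let u = (\q.q) in (false && (8 == 3))) || true))
step 3: [let@1.0] ((\x.((let y = (\z.2) in (x || false)) || x)) ((false && (8 == 3)) || true))
step 4: [delta@1.0.1] ((\x.((let y = (\z.2) in (x || false)) || x)) ((false && false) || true))
step 5: [delta@1.0] ((\x.((let y = (\z.2) in (x || false)) || x)) (false || true))
step 6: [delta@1] ((\x.((let y = (\z.2) in (x || false)) || x)) true)
step 7: [beta@root] ((let y = (\z.2) in (true || false)) || true)
step 8: [let@0] ((true || false) || true)
step 9: [delta@0] (true || true)
step 10: [delta@root] true

Answer: true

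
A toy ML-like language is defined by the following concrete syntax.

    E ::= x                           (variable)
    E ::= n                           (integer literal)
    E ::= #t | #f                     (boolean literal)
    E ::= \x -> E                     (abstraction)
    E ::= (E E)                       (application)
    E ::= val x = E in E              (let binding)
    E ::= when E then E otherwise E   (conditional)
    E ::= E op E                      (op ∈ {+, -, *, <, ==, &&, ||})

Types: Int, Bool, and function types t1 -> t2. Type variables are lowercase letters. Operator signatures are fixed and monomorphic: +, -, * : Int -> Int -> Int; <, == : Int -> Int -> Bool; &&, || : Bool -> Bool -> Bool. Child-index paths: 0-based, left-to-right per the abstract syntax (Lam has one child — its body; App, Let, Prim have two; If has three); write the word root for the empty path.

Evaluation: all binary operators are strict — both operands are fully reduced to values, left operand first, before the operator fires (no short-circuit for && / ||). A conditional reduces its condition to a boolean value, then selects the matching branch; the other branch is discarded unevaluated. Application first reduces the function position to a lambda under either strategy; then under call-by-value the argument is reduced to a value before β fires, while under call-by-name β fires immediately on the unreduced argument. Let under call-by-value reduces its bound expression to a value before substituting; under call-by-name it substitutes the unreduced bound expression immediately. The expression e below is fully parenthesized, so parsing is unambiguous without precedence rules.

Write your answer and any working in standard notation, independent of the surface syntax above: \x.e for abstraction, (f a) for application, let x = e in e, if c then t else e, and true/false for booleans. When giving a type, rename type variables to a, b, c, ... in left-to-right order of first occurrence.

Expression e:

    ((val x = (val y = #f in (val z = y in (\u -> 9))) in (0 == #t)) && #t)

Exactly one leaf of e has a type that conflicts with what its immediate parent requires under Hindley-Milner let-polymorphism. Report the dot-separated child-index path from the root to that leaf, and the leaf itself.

Answer: 0.1.1 : true

Trace:
let y : Bool
y : Bool
let z : Bool
\u._ : a -> Int
let x : forall. a -> Int
  unify Int ~ Int
  unify Bool ~ Int
  FAIL: mismatch Bool ~ Int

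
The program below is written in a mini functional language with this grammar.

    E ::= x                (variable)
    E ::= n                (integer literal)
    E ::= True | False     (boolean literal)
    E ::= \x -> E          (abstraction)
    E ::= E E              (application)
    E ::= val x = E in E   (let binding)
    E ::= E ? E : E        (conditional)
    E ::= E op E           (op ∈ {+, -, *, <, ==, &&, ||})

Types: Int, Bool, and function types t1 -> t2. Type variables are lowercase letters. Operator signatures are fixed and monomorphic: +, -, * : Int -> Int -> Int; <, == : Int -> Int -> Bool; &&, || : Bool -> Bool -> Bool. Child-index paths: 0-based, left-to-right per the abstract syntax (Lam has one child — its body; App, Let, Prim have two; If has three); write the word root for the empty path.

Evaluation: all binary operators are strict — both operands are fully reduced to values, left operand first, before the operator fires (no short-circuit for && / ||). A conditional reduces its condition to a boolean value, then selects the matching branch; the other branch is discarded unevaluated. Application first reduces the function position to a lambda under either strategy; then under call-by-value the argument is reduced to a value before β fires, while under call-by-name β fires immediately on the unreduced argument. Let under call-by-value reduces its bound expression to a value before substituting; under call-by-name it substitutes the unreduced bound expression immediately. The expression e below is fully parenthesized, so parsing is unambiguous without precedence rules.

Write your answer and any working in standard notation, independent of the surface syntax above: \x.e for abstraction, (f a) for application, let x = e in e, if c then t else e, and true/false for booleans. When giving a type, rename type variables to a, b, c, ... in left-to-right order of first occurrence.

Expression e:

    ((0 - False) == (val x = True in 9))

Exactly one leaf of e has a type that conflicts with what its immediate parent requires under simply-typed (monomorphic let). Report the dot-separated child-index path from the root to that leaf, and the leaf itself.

Derivation:
  unify Int ~ Int
  unify Bool ~ Int
  FAIL: mismatch Bool ~ Int

Answer: 0.1 : false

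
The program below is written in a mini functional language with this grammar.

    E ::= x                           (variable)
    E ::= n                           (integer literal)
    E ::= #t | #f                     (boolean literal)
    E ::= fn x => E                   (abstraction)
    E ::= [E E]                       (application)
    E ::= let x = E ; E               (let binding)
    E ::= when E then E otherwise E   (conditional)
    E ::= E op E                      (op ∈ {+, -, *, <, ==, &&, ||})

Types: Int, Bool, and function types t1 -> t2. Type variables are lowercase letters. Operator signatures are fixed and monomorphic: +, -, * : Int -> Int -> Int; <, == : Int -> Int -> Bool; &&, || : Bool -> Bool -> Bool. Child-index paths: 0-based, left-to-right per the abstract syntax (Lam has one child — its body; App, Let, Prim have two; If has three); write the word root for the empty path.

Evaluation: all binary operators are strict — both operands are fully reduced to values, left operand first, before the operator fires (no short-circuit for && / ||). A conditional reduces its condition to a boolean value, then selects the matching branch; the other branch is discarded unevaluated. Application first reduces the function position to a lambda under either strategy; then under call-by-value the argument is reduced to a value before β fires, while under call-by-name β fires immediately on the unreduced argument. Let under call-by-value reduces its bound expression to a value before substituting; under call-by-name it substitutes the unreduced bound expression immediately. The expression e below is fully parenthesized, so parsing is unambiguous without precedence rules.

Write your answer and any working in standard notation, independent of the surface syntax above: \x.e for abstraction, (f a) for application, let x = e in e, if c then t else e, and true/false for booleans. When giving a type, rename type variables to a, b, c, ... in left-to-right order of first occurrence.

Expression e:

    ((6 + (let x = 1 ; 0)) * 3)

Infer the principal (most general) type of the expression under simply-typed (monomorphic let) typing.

Working:
  unify Int ~ Int
let x : Int
  unify Int ~ Int
  unify Int ~ Int
  unify Int ~ Int

Answer: Int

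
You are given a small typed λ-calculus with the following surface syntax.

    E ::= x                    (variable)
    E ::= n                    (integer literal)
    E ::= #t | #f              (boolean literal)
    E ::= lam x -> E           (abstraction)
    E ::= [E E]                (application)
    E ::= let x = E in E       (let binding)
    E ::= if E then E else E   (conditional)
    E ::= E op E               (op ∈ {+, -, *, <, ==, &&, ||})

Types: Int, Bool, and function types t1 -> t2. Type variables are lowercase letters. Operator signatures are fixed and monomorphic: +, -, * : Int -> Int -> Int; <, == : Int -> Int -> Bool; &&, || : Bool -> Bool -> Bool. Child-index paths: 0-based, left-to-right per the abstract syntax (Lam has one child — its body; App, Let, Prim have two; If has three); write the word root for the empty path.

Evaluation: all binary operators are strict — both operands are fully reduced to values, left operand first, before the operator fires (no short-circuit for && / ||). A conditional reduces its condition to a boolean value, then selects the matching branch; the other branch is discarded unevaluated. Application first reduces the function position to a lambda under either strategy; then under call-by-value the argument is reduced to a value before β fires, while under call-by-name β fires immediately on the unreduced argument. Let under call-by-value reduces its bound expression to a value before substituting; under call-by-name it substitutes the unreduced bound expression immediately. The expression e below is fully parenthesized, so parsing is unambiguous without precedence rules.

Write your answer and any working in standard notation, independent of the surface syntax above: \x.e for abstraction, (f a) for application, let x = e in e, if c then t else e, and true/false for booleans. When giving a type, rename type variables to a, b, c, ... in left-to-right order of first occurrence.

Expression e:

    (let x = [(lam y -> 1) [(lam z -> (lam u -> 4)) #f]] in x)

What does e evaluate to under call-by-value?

Answer: 1

Trace:
step 0: (let x = ((\y.1) ((\z.(\u.4)) false)) in x)
step 1: [beta@0.1] (let x = ((\y.1) (\u.4)) in x)
step 2: [beta@0] (let x = 1 in x)
step 3: [let@root] 1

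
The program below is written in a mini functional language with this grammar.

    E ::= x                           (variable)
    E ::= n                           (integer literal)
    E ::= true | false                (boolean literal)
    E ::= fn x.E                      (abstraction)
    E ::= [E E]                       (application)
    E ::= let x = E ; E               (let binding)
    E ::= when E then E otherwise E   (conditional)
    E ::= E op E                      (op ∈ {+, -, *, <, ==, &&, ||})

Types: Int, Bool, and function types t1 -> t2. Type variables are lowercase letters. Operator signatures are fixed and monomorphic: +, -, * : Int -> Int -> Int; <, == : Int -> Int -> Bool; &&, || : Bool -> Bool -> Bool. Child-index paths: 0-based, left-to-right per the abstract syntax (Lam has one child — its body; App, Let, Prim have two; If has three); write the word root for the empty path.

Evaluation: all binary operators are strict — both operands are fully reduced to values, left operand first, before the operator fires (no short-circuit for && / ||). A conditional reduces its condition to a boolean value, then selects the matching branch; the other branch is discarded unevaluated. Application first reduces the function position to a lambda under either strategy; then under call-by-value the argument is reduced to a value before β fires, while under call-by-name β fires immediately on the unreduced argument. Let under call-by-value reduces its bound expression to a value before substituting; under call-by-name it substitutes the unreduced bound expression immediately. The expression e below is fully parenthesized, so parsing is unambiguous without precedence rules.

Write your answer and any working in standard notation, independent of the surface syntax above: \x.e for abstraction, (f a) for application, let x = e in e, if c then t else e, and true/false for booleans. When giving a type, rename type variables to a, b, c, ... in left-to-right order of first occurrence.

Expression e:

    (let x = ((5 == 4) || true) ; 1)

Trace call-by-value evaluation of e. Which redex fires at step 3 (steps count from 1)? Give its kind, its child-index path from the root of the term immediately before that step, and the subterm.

Answer: let at root : (let x = true in 1)

Trace:
step 0: (let x = ((5 == 4) || true) in 1)
step 1: [delta@0.0] (let x = (false || true) in 1)
step 2: [delta@0] (let x = true in 1)
step 3: [let@root] 1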